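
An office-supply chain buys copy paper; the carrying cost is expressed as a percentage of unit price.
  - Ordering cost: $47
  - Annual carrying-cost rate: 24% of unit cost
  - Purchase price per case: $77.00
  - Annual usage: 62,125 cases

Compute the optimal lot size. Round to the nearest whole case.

562 cases

H = i·C = 0.24 × $77 = $18.4800 per case-year
Optimal lot size Q* = (2 × 62,125 × $47 / $18.48)^½ ≈ 562.14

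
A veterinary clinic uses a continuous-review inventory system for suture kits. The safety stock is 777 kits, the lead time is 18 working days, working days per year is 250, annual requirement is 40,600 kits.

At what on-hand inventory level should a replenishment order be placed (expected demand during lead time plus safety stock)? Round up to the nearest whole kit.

3,701 kits

Daily demand d = 40,600 / 250 = 162.400 kits/day
Demand during lead time = 162.400 × 18 = 2,923.20
Reorder point = 2,923.20 + 777 = 3,700.20 → round up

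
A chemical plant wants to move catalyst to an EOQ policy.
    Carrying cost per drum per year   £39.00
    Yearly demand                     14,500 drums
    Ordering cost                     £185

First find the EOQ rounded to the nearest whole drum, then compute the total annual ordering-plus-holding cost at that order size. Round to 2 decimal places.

£14,464.96

Optimal lot size Q* = (2 × 14,500 × £185 / £39)^½ ≈ 370.90 → Q = 371 drums
Annual ordering cost = (D/Q)·S = (14,500/371) × 185 = £7,230.46
Annual holding cost  = (Q/2)·H = (371/2) × 39 = £7,234.50
Total = £7,230.46 + £7,234.50 = £14,464.96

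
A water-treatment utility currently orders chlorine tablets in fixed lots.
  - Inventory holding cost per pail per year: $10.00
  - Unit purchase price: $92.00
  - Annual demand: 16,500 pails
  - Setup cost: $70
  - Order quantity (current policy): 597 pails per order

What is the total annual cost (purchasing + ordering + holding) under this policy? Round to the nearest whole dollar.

$1,522,920

Ordering: D/Q × S = 16,500/597 × $70 = $1,934.67
Holding:  Q/2 × H = 597/2 × $10 = $2,985.00
Purchase cost = D·C = 16,500 × 92 = $1,518,000.00
Total = $1,934.67 + $2,985.00 + $1,518,000.00 = $1,522,919.67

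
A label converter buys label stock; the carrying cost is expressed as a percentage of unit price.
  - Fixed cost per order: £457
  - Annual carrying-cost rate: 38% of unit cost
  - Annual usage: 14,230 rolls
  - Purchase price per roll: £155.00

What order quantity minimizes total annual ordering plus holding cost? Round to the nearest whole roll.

Holding cost per roll per year: H = 38% × £155 = £58.9000
EOQ = √(2DS/H) = √(2 × 14,230 × 457 / 58.9)
    = √(220,818.68) ≈ 469.91

470 rolls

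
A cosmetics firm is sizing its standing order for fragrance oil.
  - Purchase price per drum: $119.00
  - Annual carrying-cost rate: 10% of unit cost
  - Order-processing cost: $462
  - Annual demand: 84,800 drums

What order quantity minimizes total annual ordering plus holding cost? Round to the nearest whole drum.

2,566 drums

Carrying cost H = $119 × 10% = $11.9000/drum/yr
Q* = √(2·D·S / H) = √(2·84,800·462 / 11.9) = √6,584,470.6 ≈ 2,566.02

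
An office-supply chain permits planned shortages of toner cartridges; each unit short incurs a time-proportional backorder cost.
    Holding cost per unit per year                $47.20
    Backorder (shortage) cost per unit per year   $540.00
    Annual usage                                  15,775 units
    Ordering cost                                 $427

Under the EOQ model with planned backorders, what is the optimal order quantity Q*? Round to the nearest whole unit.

557 units

Q* = √(2DS/H) · √((H + b)/b)
   = √(2 × 15,775 × 427 / 47.2) · √((47.2 + 540) / 540)
   = 534.248 × 1.0428 ≈ 557.11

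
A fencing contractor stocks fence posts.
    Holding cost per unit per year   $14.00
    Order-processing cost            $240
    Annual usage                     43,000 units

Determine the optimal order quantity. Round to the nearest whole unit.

1,214 units

2DS/H = 2·43,000·240/14 = 1,474,285.71
EOQ = √1,474,285.71 ≈ 1,214.20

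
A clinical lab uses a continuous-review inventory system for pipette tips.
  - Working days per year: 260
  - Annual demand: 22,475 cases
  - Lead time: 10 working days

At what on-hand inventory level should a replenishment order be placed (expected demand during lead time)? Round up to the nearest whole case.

865 cases

Daily demand d = 22,475 / 260 = 86.442 cases/day
Demand during lead time = 86.442 × 10 = 864.42
Reorder point = 864.42 → round up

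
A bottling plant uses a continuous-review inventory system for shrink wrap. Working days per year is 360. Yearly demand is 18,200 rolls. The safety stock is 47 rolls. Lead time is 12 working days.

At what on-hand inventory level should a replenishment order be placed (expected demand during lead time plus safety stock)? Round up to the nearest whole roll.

Daily demand d = 18,200 / 360 = 50.556 rolls/day
Demand during lead time = 50.556 × 12 = 606.67
Reorder point = 606.67 + 47 = 653.67 → round up

654 rolls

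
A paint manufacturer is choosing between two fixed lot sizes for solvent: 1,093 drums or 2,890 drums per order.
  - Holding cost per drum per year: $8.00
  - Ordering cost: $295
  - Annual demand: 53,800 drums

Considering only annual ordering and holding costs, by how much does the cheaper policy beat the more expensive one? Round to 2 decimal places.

Annual cost at Q: ordering D·S/Q plus holding Q·H/2.
TC(1,093) = (53,800/1,093)×295 + (1,093/2)×8 = $18,892.59
TC(2,890) = (53,800/2,890)×295 + (2,890/2)×8 = $17,051.70
Lots of 2,890 are cheaper by $1,840.89.

$1,840.89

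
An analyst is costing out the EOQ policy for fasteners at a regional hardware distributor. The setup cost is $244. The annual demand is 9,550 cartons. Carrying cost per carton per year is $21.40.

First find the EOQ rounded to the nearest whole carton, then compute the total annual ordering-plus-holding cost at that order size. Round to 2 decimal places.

Q* = √(2·D·S / H) = √(2·9,550·244 / 21.4) = √217,775.7 ≈ 466.66 → Q = 467 cartons
Ordering: D/Q × S = 9,550/467 × $244 = $4,989.72
Holding:  Q/2 × H = 467/2 × $21.4 = $4,996.90
Total = $4,989.72 + $4,996.90 = $9,986.62

$9,986.62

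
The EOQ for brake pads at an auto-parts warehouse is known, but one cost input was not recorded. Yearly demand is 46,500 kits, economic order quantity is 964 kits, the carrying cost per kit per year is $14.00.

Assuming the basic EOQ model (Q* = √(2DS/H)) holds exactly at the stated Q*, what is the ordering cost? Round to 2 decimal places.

$139.89

EOQ relation: Q² = 2DS/H, so rearrange for the unknown.
S = Q²H / (2D) = 964² × 14 / (2 × 46,500) = 139.8940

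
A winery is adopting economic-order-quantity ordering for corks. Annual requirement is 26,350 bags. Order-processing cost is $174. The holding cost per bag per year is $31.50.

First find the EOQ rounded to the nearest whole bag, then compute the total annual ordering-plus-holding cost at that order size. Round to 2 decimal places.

Optimal lot size Q* = (2 × 26,350 × $174 / $31.5)^½ ≈ 539.54 → Q = 540 bags
Ordering: D/Q × S = 26,350/540 × $174 = $8,490.56
Holding:  Q/2 × H = 540/2 × $31.5 = $8,505.00
Total = $8,490.56 + $8,505.00 = $16,995.56

$16,995.56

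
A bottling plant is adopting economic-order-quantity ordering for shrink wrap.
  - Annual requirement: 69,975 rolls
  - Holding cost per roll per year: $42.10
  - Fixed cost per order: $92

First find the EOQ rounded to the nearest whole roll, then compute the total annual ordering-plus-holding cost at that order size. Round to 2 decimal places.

$23,282.06

Q* = √(2·D·S / H) = √(2·69,975·92 / 42.1) = √305,829.0 ≈ 553.02 → Q = 553 rolls
Orders/yr = 69,975/553 = 126.537; ordering cost = 126.537 × $92 = $11,641.41
Average inventory = 553/2 = 276.5; holding cost = 276.5 × $42.1 = $11,640.65
Total = $11,641.41 + $11,640.65 = $23,282.06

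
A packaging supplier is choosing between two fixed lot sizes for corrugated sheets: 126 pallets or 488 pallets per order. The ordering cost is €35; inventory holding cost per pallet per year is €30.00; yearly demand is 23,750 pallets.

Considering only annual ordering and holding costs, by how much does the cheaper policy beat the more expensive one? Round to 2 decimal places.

TC(Q) = (D/Q)S + (Q/2)H
TC(126) = (23,750/126)×35 + (126/2)×30 = €8,487.22
TC(488) = (23,750/488)×35 + (488/2)×30 = €9,023.38
Cheaper: Q = 126.  Difference = €536.16

€536.16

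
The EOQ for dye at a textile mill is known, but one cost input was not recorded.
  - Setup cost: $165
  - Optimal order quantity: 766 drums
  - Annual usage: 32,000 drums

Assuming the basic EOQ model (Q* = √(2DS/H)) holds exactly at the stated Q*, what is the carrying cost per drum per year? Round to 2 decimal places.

EOQ relation: Q² = 2DS/H, so rearrange for the unknown.
H = 2DS / Q² = 2 × 32,000 × 165 / 766² = 17.9973

$18.00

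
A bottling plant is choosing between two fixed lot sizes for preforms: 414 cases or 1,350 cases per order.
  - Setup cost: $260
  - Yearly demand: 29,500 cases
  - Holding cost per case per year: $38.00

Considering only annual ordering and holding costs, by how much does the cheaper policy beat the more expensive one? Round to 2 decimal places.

TC(Q) = (D/Q)S + (Q/2)H
TC(414) = (29,500/414)×260 + (414/2)×38 = $26,392.57
TC(1,350) = (29,500/1,350)×260 + (1,350/2)×38 = $31,331.48
Lots of 414 are cheaper by $4,938.91.

$4,938.91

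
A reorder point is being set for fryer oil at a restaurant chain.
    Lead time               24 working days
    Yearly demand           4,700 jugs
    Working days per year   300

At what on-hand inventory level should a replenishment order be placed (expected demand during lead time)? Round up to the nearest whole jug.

Daily demand d = 4,700 / 300 = 15.667 jugs/day
Demand during lead time = 15.667 × 24 = 376.00
Reorder point = 376.00 → round up

376 jugs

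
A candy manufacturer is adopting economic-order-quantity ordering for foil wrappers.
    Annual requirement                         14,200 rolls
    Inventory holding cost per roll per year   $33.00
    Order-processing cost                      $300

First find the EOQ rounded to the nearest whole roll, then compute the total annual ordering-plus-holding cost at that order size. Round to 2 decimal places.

$16,767.83

EOQ = √(2DS/H) = √(2 × 14,200 × 300 / 33)
    = √(258,181.82) ≈ 508.12 → Q = 508 rolls
Annual ordering cost = (D/Q)·S = (14,200/508) × 300 = $8,385.83
Annual holding cost  = (Q/2)·H = (508/2) × 33 = $8,382.00
Total = $8,385.83 + $8,382.00 = $16,767.83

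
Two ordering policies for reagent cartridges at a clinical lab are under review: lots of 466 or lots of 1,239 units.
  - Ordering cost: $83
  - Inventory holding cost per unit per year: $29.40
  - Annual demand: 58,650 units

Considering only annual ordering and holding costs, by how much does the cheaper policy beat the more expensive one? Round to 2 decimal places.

$4,845.79

TC(Q) = (D/Q)S + (Q/2)H
TC(466) = (58,650/466)×83 + (466/2)×29.4 = $17,296.44
TC(1,239) = (58,650/1,239)×83 + (1,239/2)×29.4 = $22,142.23
Lots of 466 are cheaper by $4,845.79.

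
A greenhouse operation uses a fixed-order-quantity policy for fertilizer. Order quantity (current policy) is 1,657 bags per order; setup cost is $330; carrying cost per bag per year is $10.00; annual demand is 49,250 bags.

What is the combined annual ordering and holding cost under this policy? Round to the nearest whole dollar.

$18,093

Annual ordering cost = (D/Q)·S = (49,250/1,657) × 330 = $9,808.39
Annual holding cost  = (Q/2)·H = (1,657/2) × 10 = $8,285.00
Total = $9,808.39 + $8,285.00 = $18,093.39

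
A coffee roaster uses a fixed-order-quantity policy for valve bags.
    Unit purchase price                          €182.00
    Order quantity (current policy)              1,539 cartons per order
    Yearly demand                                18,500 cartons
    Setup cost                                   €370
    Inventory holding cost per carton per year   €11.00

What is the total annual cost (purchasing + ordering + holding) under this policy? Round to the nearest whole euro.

Ordering: D/Q × S = 18,500/1,539 × €370 = €4,447.69
Holding:  Q/2 × H = 1,539/2 × €11 = €8,464.50
Purchase cost = D·C = 18,500 × 182 = €3,367,000.00
Total = €4,447.69 + €8,464.50 + €3,367,000.00 = €3,379,912.19

€3,379,912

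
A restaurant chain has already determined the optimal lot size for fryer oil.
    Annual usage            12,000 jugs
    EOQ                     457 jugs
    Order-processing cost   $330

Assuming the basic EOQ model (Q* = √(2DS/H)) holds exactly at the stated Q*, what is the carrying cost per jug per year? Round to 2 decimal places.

From Q* = √(2DS/H) ⇒ Q*² = 2DS/H.
H = 2DS / Q² = 2 × 12,000 × 330 / 457² = 37.9221

$37.92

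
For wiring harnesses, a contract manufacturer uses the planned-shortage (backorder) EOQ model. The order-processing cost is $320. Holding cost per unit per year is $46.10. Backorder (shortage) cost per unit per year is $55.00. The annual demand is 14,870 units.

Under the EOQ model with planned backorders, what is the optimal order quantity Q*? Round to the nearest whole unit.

616 units

Q* = √(2DS/H) · √((H + b)/b)
   = √(2 × 14,870 × 320 / 46.1) · √((46.1 + 55) / 55)
   = 454.355 × 1.3558 ≈ 616.01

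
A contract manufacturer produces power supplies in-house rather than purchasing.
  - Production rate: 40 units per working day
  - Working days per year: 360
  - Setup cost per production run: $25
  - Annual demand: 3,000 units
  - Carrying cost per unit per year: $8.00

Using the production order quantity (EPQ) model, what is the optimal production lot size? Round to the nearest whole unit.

154 units

d = 3,000/360 = 8.3333 units/day;  effective holding cost H(1 − d/p) = 8·(1 − 8.3333/40) = 6.33333
Q* = √(2DS / H_eff) = √(2·3,000·25 / 6.33333) ≈ 153.90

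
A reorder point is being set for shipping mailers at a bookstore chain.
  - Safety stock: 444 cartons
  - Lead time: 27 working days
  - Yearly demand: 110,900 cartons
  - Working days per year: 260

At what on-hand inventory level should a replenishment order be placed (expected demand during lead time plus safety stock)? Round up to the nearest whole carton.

Daily demand d = 110,900 / 260 = 426.538 cartons/day
Demand during lead time = 426.538 × 27 = 11,516.54
Reorder point = 11,516.54 + 444 = 11,960.54 → round up

11,961 cartons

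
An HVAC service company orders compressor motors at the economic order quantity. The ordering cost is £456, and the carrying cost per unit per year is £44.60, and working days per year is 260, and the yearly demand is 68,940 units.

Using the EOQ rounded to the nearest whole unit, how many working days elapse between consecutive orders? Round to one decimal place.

4.5 days

Q* = √(2·D·S / H) = √(2·68,940·456 / 44.6) = √1,409,714.8 ≈ 1,187.31 → Q = 1,187 units
T = Q/D × 260 days = 1,187/68,940 × 260 = 4.477 days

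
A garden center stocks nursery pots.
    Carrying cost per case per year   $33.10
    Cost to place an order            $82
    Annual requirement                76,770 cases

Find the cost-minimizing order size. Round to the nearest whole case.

617 cases

2DS/H = 2·76,770·82/33.1 = 380,371.00
EOQ = √380,371.00 ≈ 616.74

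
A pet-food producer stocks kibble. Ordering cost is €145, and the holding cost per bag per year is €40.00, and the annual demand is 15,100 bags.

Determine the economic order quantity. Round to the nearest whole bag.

Optimal lot size Q* = (2 × 15,100 × €145 / €40)^½ ≈ 330.87

331 bags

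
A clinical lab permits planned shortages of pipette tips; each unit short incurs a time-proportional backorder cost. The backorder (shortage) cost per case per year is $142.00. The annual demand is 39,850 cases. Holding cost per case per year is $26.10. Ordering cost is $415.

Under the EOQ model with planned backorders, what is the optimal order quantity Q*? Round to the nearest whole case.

1,225 cases

Q* = √(2DS/H) · √((H + b)/b)
   = √(2 × 39,850 × 415 / 26.1) · √((26.1 + 142) / 142)
   = 1,125.727 × 1.0880 ≈ 1,224.82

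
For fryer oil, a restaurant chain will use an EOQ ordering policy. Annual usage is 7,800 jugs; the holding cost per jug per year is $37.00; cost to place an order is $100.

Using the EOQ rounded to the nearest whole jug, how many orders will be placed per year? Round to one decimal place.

Q* = √(2·D·S / H) = √(2·7,800·100 / 37) = √42,162.2 ≈ 205.33 → Q = 205
N = D/Q = 7,800/205 ≈ 38.049 orders/yr

38.0 orders per year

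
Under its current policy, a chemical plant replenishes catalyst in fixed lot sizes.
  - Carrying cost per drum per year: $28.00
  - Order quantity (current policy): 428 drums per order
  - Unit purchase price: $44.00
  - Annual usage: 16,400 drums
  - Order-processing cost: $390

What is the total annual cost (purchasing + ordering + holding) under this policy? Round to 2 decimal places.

Annual ordering cost = (D/Q)·S = (16,400/428) × 390 = $14,943.93
Annual holding cost  = (Q/2)·H = (428/2) × 28 = $5,992.00
Purchase cost = D·C = 16,400 × 44 = $721,600.00
Total = $14,943.93 + $5,992.00 + $721,600.00 = $742,535.93

$742,535.93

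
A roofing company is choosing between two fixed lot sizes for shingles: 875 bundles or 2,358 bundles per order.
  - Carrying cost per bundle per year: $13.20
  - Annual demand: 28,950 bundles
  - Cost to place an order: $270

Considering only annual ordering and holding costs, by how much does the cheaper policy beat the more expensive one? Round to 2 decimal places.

$4,169.54

TC(Q) = (D/Q)S + (Q/2)H
TC(875) = (28,950/875)×270 + (875/2)×13.2 = $14,708.14
TC(2,358) = (28,950/2,358)×270 + (2,358/2)×13.2 = $18,877.69
Lots of 875 are cheaper by $4,169.54.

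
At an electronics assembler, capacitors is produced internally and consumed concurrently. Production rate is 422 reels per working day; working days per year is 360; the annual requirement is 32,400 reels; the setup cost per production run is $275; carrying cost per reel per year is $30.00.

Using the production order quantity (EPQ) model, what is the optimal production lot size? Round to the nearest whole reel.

d = 32,400/360 = 90.0000 reels/day;  effective holding cost H(1 − d/p) = 30·(1 − 90.0000/422) = 23.60190
Q* = √(2DS / H_eff) = √(2·32,400·275 / 23.60190) ≈ 868.92

869 reels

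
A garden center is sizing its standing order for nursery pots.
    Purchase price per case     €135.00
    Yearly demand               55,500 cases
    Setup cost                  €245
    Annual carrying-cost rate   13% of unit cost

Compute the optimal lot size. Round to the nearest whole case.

1,245 cases

Holding cost per case per year: H = 13% × €135 = €17.5500
Q* = √(2·D·S / H) = √(2·55,500·245 / 17.55) = √1,549,572.6 ≈ 1,244.82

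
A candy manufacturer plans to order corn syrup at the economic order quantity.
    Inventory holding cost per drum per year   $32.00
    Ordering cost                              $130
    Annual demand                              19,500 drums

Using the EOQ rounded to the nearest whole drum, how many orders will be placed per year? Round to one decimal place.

2DS/H = 2·19,500·130/32 = 158,437.50
EOQ = √158,437.50 ≈ 398.04 → Q = 398
N = D/Q = 19,500/398 ≈ 48.995 orders/yr

49.0 orders per year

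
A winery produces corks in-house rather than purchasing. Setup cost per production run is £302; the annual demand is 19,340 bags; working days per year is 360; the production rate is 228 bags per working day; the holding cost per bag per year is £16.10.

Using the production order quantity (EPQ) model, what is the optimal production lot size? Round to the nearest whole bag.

d = 19,340/360 = 53.7222 bags/day;  effective holding cost H(1 − d/p) = 16.1·(1 − 53.7222/228) = 12.30646
Q* = √(2DS / H_eff) = √(2·19,340·302 / 12.30646) ≈ 974.27

974 bags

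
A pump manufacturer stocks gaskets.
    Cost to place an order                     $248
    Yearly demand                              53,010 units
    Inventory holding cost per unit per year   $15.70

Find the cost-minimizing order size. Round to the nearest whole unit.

2DS/H = 2·53,010·248/15.7 = 1,674,710.83
EOQ = √1,674,710.83 ≈ 1,294.11

1,294 units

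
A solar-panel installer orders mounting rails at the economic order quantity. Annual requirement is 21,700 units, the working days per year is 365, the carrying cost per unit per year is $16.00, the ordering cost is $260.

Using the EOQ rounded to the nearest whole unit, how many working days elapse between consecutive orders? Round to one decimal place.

EOQ = √(2DS/H) = √(2 × 21,700 × 260 / 16)
    = √(705,250.00) ≈ 839.79 → Q = 840 units
Days between orders = 365 / (D/Q) = 365 / 25.833 ≈ 14.129

14.1 days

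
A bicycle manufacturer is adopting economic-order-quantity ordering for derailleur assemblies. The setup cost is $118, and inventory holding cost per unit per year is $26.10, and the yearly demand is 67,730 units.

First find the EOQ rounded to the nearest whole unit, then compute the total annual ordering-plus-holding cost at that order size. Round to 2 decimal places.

$20,425.23

Optimal lot size Q* = (2 × 67,730 × $118 / $26.1)^½ ≈ 782.58 → Q = 783 units
Orders/yr = 67,730/783 = 86.501; ordering cost = 86.501 × $118 = $10,207.08
Average inventory = 783/2 = 391.5; holding cost = 391.5 × $26.1 = $10,218.15
Total = $10,207.08 + $10,218.15 = $20,425.23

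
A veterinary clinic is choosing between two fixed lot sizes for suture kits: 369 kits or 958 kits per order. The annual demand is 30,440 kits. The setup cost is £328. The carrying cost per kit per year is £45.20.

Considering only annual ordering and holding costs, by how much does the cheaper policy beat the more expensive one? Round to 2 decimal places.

£3,324.33

Annual cost at Q: ordering D·S/Q plus holding Q·H/2.
TC(369) = (30,440/369)×328 + (369/2)×45.2 = £35,397.18
TC(958) = (30,440/958)×328 + (958/2)×45.2 = £32,072.85
|ΔTC| = |£35,397.18 − £32,072.85| = £3,324.33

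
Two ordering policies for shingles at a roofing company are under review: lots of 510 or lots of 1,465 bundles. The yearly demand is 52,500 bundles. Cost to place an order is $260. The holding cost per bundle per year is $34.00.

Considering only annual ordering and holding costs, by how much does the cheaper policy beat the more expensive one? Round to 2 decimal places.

Annual cost at Q: ordering D·S/Q plus holding Q·H/2.
TC(510) = (52,500/510)×260 + (510/2)×34 = $35,434.71
TC(1,465) = (52,500/1,465)×260 + (1,465/2)×34 = $34,222.41
Lots of 1,465 are cheaper by $1,212.30.

$1,212.30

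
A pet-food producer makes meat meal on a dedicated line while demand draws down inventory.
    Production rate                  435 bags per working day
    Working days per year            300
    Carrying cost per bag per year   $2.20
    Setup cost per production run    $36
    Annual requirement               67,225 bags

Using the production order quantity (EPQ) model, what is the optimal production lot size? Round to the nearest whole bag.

Daily demand d = 67,225/300 = 224.083; p = 435; 1 − d/p = 0.48487
EPQ = √(2DS / (H(1 − d/p)))
    = √(2 × 67,225 × 36 / (2.2 × 0.48487)) ≈ 2,130.15

2,130 bags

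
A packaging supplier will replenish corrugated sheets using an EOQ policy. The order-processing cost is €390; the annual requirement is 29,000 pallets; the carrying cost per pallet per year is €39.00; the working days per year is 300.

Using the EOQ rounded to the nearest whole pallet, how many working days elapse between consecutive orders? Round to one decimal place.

7.9 days

Q* = √(2·D·S / H) = √(2·29,000·390 / 39) = √580,000.0 ≈ 761.58 → Q = 762 pallets
T = Q/D × 300 days = 762/29,000 × 300 = 7.883 days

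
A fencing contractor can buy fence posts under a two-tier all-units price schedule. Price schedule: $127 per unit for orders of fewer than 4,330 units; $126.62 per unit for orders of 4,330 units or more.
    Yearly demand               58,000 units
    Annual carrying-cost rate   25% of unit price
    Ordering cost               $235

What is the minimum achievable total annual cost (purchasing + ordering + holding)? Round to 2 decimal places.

H₁ = 25%×$127 = $31.7500;  H₂ = 25%×$126.62 = $31.6550
EOQ₁ = √(2×58,000×235/31.7500) = 926.60  (< 4,330, feasible at tier 1)
EOQ₂ = √(2×58,000×235/31.6550) = 927.99  (< 4,330 → use Q = 4,330 at tier-2 price)
TC(tier 1 (EOQ₁), Q≈926.6) = $7,395,419.47
TC(tier 2, Q≈4,330.0) = $7,415,640.88
Minimum at tier 1 (EOQ₁): $7,395,419.47

$7,395,419.47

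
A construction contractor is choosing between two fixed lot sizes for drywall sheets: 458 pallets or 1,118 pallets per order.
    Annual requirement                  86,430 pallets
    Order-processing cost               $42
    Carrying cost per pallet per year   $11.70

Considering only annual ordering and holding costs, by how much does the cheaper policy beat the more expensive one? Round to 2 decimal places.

$817.97

TC(Q) = (D/Q)S + (Q/2)H
TC(458) = (86,430/458)×42 + (458/2)×11.7 = $10,605.20
TC(1,118) = (86,430/1,118)×42 + (1,118/2)×11.7 = $9,787.22
Cheaper: Q = 1,118.  Difference = $817.97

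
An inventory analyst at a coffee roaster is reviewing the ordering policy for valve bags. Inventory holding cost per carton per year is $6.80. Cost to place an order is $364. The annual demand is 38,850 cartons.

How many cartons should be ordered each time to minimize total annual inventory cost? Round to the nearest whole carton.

2,039 cartons

Q* = √(2·D·S / H) = √(2·38,850·364 / 6.8) = √4,159,235.3 ≈ 2,039.42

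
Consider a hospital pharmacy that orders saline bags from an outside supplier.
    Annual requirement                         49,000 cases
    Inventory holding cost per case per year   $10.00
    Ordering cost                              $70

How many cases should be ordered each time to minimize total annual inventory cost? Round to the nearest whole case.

Optimal lot size Q* = (2 × 49,000 × $70 / $10)^½ ≈ 828.25

828 cases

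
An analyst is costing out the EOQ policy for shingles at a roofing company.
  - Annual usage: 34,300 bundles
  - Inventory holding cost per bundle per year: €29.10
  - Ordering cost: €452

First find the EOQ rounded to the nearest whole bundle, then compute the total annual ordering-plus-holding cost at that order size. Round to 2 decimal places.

Q* = √(2·D·S / H) = √(2·34,300·452 / 29.1) = √1,065,539.5 ≈ 1,032.25 → Q = 1,032 bundles
Annual ordering cost = (D/Q)·S = (34,300/1,032) × 452 = €15,022.87
Annual holding cost  = (Q/2)·H = (1,032/2) × 29.1 = €15,015.60
Total = €15,022.87 + €15,015.60 = €30,038.47

€30,038.47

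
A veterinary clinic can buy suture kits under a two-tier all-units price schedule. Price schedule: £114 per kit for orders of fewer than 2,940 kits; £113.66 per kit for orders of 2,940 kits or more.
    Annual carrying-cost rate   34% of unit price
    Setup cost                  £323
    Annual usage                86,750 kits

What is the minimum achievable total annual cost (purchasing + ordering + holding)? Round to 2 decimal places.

£9,926,342.97

H₁ = 34%×£114 = £38.7600;  H₂ = 34%×£113.66 = £38.6444
EOQ₁ = √(2×86,750×323/38.7600) = 1,202.43  (< 2,940, feasible at tier 1)
EOQ₂ = √(2×86,750×323/38.6444) = 1,204.23  (< 2,940 → use Q = 2,940 at tier-2 price)
TC(tier 1 (EOQ₁), Q≈1,202.4) = £9,936,106.11
TC(tier 2, Q≈2,940.0) = £9,926,342.97
Minimum at tier 2: £9,926,342.97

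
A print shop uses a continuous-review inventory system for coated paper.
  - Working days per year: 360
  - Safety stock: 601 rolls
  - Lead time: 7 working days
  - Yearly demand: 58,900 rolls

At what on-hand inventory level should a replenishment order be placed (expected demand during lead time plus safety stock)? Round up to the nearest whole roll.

Daily demand d = 58,900 / 360 = 163.611 rolls/day
Demand during lead time = 163.611 × 7 = 1,145.28
Reorder point = 1,145.28 + 601 = 1,746.28 → round up

1,747 rolls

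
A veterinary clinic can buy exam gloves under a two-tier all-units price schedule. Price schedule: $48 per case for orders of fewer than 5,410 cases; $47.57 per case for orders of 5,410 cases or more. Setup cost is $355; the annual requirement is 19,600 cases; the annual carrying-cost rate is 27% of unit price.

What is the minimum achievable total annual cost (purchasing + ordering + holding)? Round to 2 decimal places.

$954,229.50

H₁ = 27%×$48 = $12.9600;  H₂ = 27%×$47.57 = $12.8439
EOQ₁ = √(2×19,600×355/12.9600) = 1,036.23  (< 5,410, feasible at tier 1)
EOQ₂ = √(2×19,600×355/12.8439) = 1,040.90  (< 5,410 → use Q = 5,410 at tier-2 price)
TC(tier 1 (EOQ₁), Q≈1,036.2) = $954,229.50
TC(tier 2, Q≈5,410.0) = $968,400.89
Minimum at tier 1 (EOQ₁): $954,229.50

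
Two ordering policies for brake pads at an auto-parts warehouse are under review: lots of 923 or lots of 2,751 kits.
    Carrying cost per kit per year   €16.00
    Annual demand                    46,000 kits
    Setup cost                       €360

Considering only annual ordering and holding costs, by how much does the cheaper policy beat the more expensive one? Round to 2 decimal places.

€2,702.13

TC(Q) = (D/Q)S + (Q/2)H
TC(923) = (46,000/923)×360 + (923/2)×16 = €25,325.50
TC(2,751) = (46,000/2,751)×360 + (2,751/2)×16 = €28,027.63
Lots of 923 are cheaper by €2,702.13.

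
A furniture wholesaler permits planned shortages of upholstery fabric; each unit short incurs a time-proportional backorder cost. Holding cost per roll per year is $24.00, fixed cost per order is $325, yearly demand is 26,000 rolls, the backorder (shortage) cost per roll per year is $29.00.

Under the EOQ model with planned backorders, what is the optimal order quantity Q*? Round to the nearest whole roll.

Q* = √(2DS/H) · √((H + b)/b)
   = √(2 × 26,000 × 325 / 24) · √((24 + 29) / 29)
   = 839.146 × 1.3519 ≈ 1,134.43

1,134 rolls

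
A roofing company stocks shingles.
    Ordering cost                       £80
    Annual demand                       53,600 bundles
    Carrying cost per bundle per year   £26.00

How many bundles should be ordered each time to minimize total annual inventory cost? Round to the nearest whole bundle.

574 bundles

EOQ = √(2DS/H) = √(2 × 53,600 × 80 / 26)
    = √(329,846.15) ≈ 574.32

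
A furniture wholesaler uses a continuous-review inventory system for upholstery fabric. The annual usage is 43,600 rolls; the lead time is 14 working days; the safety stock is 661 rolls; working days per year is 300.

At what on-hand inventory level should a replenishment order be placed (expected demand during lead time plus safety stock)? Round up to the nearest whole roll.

2,696 rolls

Daily demand d = 43,600 / 300 = 145.333 rolls/day
Demand during lead time = 145.333 × 14 = 2,034.67
Reorder point = 2,034.67 + 661 = 2,695.67 → round up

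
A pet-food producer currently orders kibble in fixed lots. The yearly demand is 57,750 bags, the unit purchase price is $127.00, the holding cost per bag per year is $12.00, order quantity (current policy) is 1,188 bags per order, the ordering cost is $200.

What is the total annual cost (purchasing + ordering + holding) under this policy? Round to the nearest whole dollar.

Annual ordering cost = (D/Q)·S = (57,750/1,188) × 200 = $9,722.22
Annual holding cost  = (Q/2)·H = (1,188/2) × 12 = $7,128.00
Purchase cost = D·C = 57,750 × 127 = $7,334,250.00
Total = $9,722.22 + $7,128.00 + $7,334,250.00 = $7,351,100.22

$7,351,100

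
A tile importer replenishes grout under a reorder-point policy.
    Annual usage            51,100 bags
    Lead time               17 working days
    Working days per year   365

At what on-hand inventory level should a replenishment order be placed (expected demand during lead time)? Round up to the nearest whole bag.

Daily demand d = 51,100 / 365 = 140.000 bags/day
Demand during lead time = 140.000 × 17 = 2,380.00
Reorder point = 2,380.00 → round up

2,380 bags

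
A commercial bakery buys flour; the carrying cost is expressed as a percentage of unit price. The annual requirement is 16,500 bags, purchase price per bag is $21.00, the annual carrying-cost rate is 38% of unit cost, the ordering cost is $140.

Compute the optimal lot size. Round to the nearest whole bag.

Carrying cost H = $21 × 38% = $7.9800/bag/yr
EOQ = √(2DS/H) = √(2 × 16,500 × 140 / 7.98)
    = √(578,947.37) ≈ 760.89

761 bags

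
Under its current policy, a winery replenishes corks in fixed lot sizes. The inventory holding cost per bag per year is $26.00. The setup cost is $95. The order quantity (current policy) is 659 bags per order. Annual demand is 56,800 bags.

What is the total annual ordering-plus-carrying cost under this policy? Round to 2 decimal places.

Ordering: D/Q × S = 56,800/659 × $95 = $8,188.16
Holding:  Q/2 × H = 659/2 × $26 = $8,567.00
Total = $8,188.16 + $8,567.00 = $16,755.16

$16,755.16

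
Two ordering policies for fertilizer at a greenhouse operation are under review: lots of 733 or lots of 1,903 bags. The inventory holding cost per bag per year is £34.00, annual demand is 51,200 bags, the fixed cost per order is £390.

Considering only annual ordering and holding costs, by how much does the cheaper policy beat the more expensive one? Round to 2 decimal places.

TC(Q) = (D/Q)S + (Q/2)H
TC(733) = (51,200/733)×390 + (733/2)×34 = £39,702.47
TC(1,903) = (51,200/1,903)×390 + (1,903/2)×34 = £42,843.91
Cheaper: Q = 733.  Difference = £3,141.43

£3,141.43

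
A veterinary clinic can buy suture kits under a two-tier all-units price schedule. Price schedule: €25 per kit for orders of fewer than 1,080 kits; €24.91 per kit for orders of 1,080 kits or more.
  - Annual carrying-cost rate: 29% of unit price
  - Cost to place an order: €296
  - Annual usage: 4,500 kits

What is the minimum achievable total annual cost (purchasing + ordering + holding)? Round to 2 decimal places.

€116,894.77

H₁ = 29%×€25 = €7.2500;  H₂ = 29%×€24.91 = €7.2239
EOQ₁ = √(2×4,500×296/7.2500) = 606.18  (< 1,080, feasible at tier 1)
EOQ₂ = √(2×4,500×296/7.2239) = 607.27  (< 1,080 → use Q = 1,080 at tier-2 price)
TC(tier 1 (EOQ₁), Q≈606.2) = €116,894.77
TC(tier 2, Q≈1,080.0) = €117,229.24
Minimum at tier 1 (EOQ₁): €116,894.77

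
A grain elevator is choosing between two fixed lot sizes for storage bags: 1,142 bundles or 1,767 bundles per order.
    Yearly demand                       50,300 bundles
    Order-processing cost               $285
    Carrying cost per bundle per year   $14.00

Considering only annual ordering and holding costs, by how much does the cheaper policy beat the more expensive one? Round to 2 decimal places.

Annual cost at Q: ordering D·S/Q plus holding Q·H/2.
TC(1,142) = (50,300/1,142)×285 + (1,142/2)×14 = $20,546.98
TC(1,767) = (50,300/1,767)×285 + (1,767/2)×14 = $20,481.90
Lots of 1,767 are cheaper by $65.07.

$65.07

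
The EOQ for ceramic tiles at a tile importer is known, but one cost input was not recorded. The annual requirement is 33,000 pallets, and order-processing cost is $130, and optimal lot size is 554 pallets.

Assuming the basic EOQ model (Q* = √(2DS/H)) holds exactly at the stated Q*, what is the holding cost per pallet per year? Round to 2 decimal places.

$27.96

From Q* = √(2DS/H) ⇒ Q*² = 2DS/H.
H = 2DS / Q² = 2 × 33,000 × 130 / 554² = 27.9555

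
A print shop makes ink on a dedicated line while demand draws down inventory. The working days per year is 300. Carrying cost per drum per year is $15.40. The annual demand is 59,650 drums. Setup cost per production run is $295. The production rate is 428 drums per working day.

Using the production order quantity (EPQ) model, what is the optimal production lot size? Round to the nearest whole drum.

Daily demand d = 59,650/300 = 198.833; p = 428; 1 − d/p = 0.53544
EPQ = √(2DS / (H(1 − d/p)))
    = √(2 × 59,650 × 295 / (15.4 × 0.53544)) ≈ 2,065.94

2,066 drums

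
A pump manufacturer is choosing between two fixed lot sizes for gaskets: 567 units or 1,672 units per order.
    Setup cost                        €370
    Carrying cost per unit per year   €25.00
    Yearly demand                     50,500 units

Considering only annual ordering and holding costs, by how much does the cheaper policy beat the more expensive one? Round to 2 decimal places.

€7,966.41

For each Q, cost = (D/Q)·S + (Q/2)·H.
TC(567) = (50,500/567)×370 + (567/2)×25 = €40,041.64
TC(1,672) = (50,500/1,672)×370 + (1,672/2)×25 = €32,075.24
Cheaper: Q = 1,672.  Difference = €7,966.41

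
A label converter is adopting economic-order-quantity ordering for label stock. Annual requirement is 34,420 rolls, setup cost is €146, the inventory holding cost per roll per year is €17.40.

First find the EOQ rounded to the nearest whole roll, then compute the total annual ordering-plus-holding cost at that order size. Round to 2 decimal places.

Q* = √(2·D·S / H) = √(2·34,420·146 / 17.4) = √577,623.0 ≈ 760.02 → Q = 760 rolls
Orders/yr = 34,420/760 = 45.289; ordering cost = 45.289 × €146 = €6,612.26
Average inventory = 760/2 = 380; holding cost = 380 × €17.4 = €6,612.00
Total = €6,612.26 + €6,612.00 = €13,224.26

€13,224.26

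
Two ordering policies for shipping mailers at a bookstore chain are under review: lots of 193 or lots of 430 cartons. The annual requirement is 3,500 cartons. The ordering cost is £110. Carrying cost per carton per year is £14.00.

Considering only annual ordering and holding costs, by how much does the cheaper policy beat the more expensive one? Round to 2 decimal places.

For each Q, cost = (D/Q)·S + (Q/2)·H.
TC(193) = (3,500/193)×110 + (193/2)×14 = £3,345.82
TC(430) = (3,500/430)×110 + (430/2)×14 = £3,905.35
Cheaper: Q = 193.  Difference = £559.53

£559.53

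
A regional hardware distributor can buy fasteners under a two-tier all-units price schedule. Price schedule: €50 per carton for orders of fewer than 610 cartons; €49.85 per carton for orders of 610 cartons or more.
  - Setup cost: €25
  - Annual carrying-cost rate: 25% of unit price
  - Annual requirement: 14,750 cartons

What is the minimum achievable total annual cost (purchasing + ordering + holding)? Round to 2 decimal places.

H₁ = 25%×€50 = €12.5000;  H₂ = 25%×€49.85 = €12.4625
EOQ₁ = √(2×14,750×25/12.5000) = 242.90  (< 610, feasible at tier 1)
EOQ₂ = √(2×14,750×25/12.4625) = 243.26  (< 610 → use Q = 610 at tier-2 price)
TC(tier 1 (EOQ₁), Q≈242.9) = €740,536.24
TC(tier 2, Q≈610.0) = €739,693.07
Minimum at tier 2: €739,693.07

€739,693.07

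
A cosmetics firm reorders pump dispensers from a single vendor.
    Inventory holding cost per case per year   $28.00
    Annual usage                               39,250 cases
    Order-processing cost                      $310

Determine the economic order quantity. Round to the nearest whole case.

EOQ = √(2DS/H) = √(2 × 39,250 × 310 / 28)
    = √(869,107.14) ≈ 932.26

932 cases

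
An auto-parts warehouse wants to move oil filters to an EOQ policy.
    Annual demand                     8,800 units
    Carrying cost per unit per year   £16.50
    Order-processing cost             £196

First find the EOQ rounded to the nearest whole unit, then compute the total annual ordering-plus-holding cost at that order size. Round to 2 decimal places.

£7,544.43

2DS/H = 2·8,800·196/16.5 = 209,066.67
EOQ = √209,066.67 ≈ 457.24 → Q = 457 units
Orders/yr = 8,800/457 = 19.256; ordering cost = 19.256 × £196 = £3,774.18
Average inventory = 457/2 = 228.5; holding cost = 228.5 × £16.5 = £3,770.25
Total = £3,774.18 + £3,770.25 = £7,544.43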